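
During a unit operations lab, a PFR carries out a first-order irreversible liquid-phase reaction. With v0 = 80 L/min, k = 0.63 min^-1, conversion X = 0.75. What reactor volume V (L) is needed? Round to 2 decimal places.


V = (v0/k) * ln(1/(1-X))
V = (80/0.63) * ln(1/(1-0.75))
V = 126.984127 * ln(4.0)
V = 126.984127 * 1.386294
V = 176.04 L


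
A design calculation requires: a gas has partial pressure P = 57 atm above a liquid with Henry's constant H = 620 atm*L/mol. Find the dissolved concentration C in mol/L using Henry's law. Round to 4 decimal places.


C = P / H
C = 57 / 620
C = 0.0919 mol/L


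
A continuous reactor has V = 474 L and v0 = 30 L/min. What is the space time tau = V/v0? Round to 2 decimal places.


tau = V / v0
tau = 474 / 30
tau = 15.80 min


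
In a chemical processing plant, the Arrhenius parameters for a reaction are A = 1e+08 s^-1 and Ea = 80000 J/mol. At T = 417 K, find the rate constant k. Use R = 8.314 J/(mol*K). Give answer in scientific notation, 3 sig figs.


k = A * exp(-Ea/(R*T))
k = 1e+08 * exp(-80000 / (8.314 * 417))
k = 1e+08 * exp(-23.075117)
k = 9.52e-03


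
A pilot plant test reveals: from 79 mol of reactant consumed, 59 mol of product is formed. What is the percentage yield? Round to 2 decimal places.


Yield = (moles product / moles consumed) * 100%
Yield = (59 / 79) * 100
Yield = 0.7468 * 100
Yield = 74.68%


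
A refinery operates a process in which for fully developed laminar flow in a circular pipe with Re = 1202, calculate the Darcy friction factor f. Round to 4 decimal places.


f = 64 / Re
f = 64 / 1202
f = 0.0532


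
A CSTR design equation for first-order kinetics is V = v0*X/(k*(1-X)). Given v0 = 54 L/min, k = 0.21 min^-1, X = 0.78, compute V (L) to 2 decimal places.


V = v0 * X / (k * (1 - X))
V = 54 * 0.78 / (0.21 * (1 - 0.78))
V = 42.12 / (0.21 * 0.22)
V = 42.12 / 0.0462
V = 911.69 L


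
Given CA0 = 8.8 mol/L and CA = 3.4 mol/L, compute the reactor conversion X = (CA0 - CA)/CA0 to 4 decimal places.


X = (CA0 - CA) / CA0
X = (8.8 - 3.4) / 8.8
X = 5.4 / 8.8
X = 0.6136


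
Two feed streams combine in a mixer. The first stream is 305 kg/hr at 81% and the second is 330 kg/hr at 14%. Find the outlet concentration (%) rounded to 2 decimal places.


Mass balance on solute: F1*x1 + F2*x2 = F3*x3
F3 = F1 + F2 = 305 + 330 = 635 kg/hr
x3 = (F1*x1 + F2*x2)/F3
x3 = (305*0.81 + 330*0.14) / 635
x3 = 46.18%


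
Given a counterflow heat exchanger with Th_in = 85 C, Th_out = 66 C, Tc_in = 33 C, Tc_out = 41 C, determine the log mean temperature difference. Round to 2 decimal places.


dT1 = Th_in - Tc_out = 85 - 41 = 44
dT2 = Th_out - Tc_in = 66 - 33 = 33
LMTD = (dT1 - dT2) / ln(dT1/dT2)
LMTD = (44 - 33) / ln(44/33)
LMTD = 38.24 K


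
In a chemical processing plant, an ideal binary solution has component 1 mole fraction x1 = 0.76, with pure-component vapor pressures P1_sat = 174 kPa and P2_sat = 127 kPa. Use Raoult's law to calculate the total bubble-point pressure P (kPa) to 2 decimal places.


P = x1*P1_sat + x2*P2_sat
x2 = 1 - x1 = 1 - 0.76 = 0.24
P = 0.76*174 + 0.24*127
P = 132.24 + 30.48
P = 162.72 kPa


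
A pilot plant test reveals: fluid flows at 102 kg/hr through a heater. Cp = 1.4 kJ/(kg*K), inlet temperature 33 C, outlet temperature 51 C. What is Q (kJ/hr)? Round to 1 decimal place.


Q = m_dot * Cp * (T2 - T1)
Q = 102 * 1.4 * (51 - 33)
Q = 102 * 1.4 * 18
Q = 2570.4 kJ/hr


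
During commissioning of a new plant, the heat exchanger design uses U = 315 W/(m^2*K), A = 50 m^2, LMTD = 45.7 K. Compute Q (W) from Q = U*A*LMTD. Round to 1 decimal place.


Q = U * A * LMTD
Q = 315 * 50 * 45.7
Q = 719775.0 W


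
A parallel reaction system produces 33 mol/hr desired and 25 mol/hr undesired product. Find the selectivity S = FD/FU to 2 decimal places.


S = desired product rate / undesired product rate
S = 33 / 25
S = 1.32


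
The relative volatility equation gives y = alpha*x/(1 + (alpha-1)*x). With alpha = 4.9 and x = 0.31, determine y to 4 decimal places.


y = alpha*x / (1 + (alpha-1)*x)
y = 4.9*0.31 / (1 + (4.9-1)*0.31)
y = 1.519 / (1 + 1.209)
y = 1.519 / 2.209
y = 0.6876


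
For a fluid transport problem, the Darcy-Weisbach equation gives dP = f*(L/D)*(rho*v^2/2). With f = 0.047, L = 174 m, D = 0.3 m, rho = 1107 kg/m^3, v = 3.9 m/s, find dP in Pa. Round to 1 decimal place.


dP = f * (L/D) * (rho*v^2/2)
dP = 0.047 * (174/0.3) * (1107*3.9^2/2)
L/D = 580.0
rho*v^2/2 = 1107*15.21/2 = 8418.735
dP = 0.047 * 580.0 * 8418.735
dP = 229494.7 Pa


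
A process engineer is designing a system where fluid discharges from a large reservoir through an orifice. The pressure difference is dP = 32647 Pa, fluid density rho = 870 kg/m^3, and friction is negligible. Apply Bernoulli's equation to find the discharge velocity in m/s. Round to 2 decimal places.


v = sqrt(2*dP/rho)
v = sqrt(2*32647/870)
v = sqrt(75.050575)
v = 8.66 m/s


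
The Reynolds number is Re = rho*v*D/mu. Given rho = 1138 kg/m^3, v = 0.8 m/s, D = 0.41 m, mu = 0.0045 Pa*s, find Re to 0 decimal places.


Re = rho * v * D / mu
Re = 1138 * 0.8 * 0.41 / 0.0045
Re = 373.264 / 0.0045
Re = 82948


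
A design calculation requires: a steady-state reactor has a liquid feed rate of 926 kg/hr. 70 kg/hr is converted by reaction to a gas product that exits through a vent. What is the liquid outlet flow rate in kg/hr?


Steady-state mass balance on the main outlet: F_out = F_in - F_removed
F_out = 926 - 70
F_out = 856 kg/hr


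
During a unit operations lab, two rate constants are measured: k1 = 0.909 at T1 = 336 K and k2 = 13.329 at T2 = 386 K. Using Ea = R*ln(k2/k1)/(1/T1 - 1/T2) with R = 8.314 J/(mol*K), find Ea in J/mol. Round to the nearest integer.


Ea = R * ln(k2/k1) / (1/T1 - 1/T2)
ln(k2/k1) = ln(13.329/0.909) = 2.6853523
1/T1 - 1/T2 = 1/336 - 1/386 = 0.000385516901
Ea = 8.314 * 2.6853523 / 0.000385516901
Ea = 57912 J/mol


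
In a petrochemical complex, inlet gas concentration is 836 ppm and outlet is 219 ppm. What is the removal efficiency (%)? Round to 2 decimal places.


Efficiency = (G_in - G_out) / G_in * 100%
Efficiency = (836 - 219) / 836 * 100
Efficiency = 617 / 836 * 100
Efficiency = 73.80%


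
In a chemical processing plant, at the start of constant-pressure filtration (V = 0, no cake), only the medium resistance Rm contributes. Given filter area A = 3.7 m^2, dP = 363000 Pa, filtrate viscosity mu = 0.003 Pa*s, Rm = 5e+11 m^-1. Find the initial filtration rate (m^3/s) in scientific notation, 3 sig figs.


rate = A * dP / (mu * Rm)
rate = 3.7 * 363000 / (0.003 * 5e+11)
rate = 1343100.0 / 1.500e+09
rate = 8.95e-04 m^3/s


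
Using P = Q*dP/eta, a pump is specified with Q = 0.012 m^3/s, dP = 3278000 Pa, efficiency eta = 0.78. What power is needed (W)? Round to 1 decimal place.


P = Q * dP / eta
P = 0.012 * 3278000 / 0.78
P = 39336.0 / 0.78
P = 50430.8 W


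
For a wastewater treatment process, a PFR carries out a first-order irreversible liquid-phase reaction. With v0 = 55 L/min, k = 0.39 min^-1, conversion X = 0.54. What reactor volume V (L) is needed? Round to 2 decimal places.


V = (v0/k) * ln(1/(1-X))
V = (55/0.39) * ln(1/(1-0.54))
V = 141.025641 * ln(2.173913)
V = 141.025641 * 0.776529
V = 109.51 L


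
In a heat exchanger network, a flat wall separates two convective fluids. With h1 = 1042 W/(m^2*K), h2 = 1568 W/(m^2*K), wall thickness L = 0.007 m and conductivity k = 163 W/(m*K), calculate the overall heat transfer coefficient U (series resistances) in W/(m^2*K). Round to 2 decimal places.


1/U = 1/h1 + L/k + 1/h2
1/U = 1/1042 + 0.007/163 + 1/1568
1/U = 0.0009596929 + 4.29448e-05 + 0.0006377551
1/U = 0.0016403928
U = 609.61 W/(m^2*K)


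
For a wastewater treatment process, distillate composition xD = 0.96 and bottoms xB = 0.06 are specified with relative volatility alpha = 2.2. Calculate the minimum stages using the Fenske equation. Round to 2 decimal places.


N_min = ln((xD*(1-xB))/(xB*(1-xD))) / ln(alpha)
Numerator inside ln: 0.9024 / 0.0024 = 376.0
ln(376.0) = 5.929589
ln(alpha) = ln(2.2) = 0.788457
N_min = 5.929589 / 0.788457 = 7.52


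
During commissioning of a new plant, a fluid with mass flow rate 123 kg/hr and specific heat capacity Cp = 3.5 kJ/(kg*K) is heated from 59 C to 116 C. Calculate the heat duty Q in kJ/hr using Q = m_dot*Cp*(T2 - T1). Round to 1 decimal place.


Q = m_dot * Cp * (T2 - T1)
Q = 123 * 3.5 * (116 - 59)
Q = 123 * 3.5 * 57
Q = 24538.5 kJ/hr


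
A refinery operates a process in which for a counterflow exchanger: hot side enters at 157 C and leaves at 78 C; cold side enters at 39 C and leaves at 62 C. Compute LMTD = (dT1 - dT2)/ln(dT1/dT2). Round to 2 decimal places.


dT1 = Th_in - Tc_out = 157 - 62 = 95
dT2 = Th_out - Tc_in = 78 - 39 = 39
LMTD = (dT1 - dT2) / ln(dT1/dT2)
LMTD = (95 - 39) / ln(95/39)
LMTD = 62.90 K


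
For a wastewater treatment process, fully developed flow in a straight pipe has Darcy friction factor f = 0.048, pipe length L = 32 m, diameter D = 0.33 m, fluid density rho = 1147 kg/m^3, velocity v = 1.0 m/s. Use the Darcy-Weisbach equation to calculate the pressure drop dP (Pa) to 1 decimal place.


dP = f * (L/D) * (rho*v^2/2)
dP = 0.048 * (32/0.33) * (1147*1.0^2/2)
L/D = 96.96969697
rho*v^2/2 = 1147*1.0/2 = 573.5
dP = 0.048 * 96.96969697 * 573.5
dP = 2669.4 Pa


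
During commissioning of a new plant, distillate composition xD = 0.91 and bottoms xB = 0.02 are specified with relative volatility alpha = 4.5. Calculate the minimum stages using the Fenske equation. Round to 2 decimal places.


N_min = ln((xD*(1-xB))/(xB*(1-xD))) / ln(alpha)
Numerator inside ln: 0.8918 / 0.0018 = 495.444444
ln(495.444444) = 6.205455
ln(alpha) = ln(4.5) = 1.504077
N_min = 6.205455 / 1.504077 = 4.13


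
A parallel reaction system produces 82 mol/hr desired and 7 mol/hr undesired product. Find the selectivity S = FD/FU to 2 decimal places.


S = desired product rate / undesired product rate
S = 82 / 7
S = 11.71


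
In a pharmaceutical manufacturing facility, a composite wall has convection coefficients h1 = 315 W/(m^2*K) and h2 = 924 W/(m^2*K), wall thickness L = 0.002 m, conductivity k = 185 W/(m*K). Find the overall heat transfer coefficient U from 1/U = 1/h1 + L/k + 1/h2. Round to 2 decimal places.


1/U = 1/h1 + L/k + 1/h2
1/U = 1/315 + 0.002/185 + 1/924
1/U = 0.0031746032 + 1.08108e-05 + 0.0010822511
1/U = 0.0042676651
U = 234.32 W/(m^2*K)


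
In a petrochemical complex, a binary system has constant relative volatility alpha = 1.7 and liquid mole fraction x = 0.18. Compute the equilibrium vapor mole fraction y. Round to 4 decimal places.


y = alpha*x / (1 + (alpha-1)*x)
y = 1.7*0.18 / (1 + (1.7-1)*0.18)
y = 0.306 / (1 + 0.126)
y = 0.306 / 1.126
y = 0.2718


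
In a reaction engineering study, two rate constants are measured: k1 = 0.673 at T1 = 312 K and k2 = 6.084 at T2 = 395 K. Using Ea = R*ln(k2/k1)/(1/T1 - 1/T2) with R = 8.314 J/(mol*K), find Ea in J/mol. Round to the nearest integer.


Ea = R * ln(k2/k1) / (1/T1 - 1/T2)
ln(k2/k1) = ln(6.084/0.673) = 2.2016723
1/T1 - 1/T2 = 1/312 - 1/395 = 0.000673482636
Ea = 8.314 * 2.2016723 / 0.000673482636
Ea = 27179 J/mol


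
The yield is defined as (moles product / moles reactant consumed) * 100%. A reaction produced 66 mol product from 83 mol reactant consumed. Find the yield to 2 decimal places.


Yield = (moles product / moles consumed) * 100%
Yield = (66 / 83) * 100
Yield = 0.7952 * 100
Yield = 79.52%


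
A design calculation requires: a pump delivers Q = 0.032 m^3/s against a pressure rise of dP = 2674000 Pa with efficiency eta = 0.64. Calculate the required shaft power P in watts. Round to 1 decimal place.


P = Q * dP / eta
P = 0.032 * 2674000 / 0.64
P = 85568.0 / 0.64
P = 133700.0 W


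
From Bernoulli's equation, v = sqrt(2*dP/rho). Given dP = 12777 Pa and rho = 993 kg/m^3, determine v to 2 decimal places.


v = sqrt(2*dP/rho)
v = sqrt(2*12777/993)
v = sqrt(25.734139)
v = 5.07 m/s


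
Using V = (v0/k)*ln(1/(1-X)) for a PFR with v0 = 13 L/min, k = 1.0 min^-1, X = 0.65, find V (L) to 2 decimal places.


V = (v0/k) * ln(1/(1-X))
V = (13/1.0) * ln(1/(1-0.65))
V = 13.0 * ln(2.857143)
V = 13.0 * 1.049822
V = 13.65 L


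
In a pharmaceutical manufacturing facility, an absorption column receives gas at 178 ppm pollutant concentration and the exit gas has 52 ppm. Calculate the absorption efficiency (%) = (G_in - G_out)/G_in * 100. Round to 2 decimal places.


Efficiency = (G_in - G_out) / G_in * 100%
Efficiency = (178 - 52) / 178 * 100
Efficiency = 126 / 178 * 100
Efficiency = 70.79%


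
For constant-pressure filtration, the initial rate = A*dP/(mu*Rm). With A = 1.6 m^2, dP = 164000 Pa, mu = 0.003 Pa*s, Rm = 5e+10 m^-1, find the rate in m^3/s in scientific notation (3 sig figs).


rate = A * dP / (mu * Rm)
rate = 1.6 * 164000 / (0.003 * 5e+10)
rate = 262400.0 / 1.500e+08
rate = 1.75e-03 m^3/s


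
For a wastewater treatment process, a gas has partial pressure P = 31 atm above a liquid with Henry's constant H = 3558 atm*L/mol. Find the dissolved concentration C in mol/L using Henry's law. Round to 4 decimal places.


C = P / H
C = 31 / 3558
C = 0.0087 mol/L


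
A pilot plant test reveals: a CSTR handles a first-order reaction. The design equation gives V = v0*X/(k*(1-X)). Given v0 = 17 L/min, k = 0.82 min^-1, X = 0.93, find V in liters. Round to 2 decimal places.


V = v0 * X / (k * (1 - X))
V = 17 * 0.93 / (0.82 * (1 - 0.93))
V = 15.81 / (0.82 * 0.07)
V = 15.81 / 0.0574
V = 275.44 L


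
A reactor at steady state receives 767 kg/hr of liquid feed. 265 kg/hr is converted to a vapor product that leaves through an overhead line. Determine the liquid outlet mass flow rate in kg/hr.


Steady-state mass balance on the main outlet: F_out = F_in - F_removed
F_out = 767 - 265
F_out = 502 kg/hr


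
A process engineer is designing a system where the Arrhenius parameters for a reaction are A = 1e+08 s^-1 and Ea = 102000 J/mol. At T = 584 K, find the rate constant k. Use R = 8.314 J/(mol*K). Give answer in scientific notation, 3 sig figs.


k = A * exp(-Ea/(R*T))
k = 1e+08 * exp(-102000 / (8.314 * 584))
k = 1e+08 * exp(-21.007642)
k = 7.52e-02


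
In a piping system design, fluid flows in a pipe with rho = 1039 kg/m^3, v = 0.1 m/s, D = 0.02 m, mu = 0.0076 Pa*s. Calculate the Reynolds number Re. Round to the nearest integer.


Re = rho * v * D / mu
Re = 1039 * 0.1 * 0.02 / 0.0076
Re = 2.078 / 0.0076
Re = 273


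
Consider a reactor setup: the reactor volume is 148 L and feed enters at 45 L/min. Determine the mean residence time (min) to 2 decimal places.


tau = V / v0
tau = 148 / 45
tau = 3.29 min


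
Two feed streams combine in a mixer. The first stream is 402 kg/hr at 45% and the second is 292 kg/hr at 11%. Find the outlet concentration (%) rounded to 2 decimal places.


Mass balance on solute: F1*x1 + F2*x2 = F3*x3
F3 = F1 + F2 = 402 + 292 = 694 kg/hr
x3 = (F1*x1 + F2*x2)/F3
x3 = (402*0.45 + 292*0.11) / 694
x3 = 30.69%


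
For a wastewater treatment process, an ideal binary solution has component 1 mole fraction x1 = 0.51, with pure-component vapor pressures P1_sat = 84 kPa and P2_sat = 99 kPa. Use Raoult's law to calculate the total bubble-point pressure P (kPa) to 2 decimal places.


P = x1*P1_sat + x2*P2_sat
x2 = 1 - x1 = 1 - 0.51 = 0.49
P = 0.51*84 + 0.49*99
P = 42.84 + 48.51
P = 91.35 kPa


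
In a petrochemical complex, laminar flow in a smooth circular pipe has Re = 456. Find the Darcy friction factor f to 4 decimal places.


f = 64 / Re
f = 64 / 456
f = 0.1404


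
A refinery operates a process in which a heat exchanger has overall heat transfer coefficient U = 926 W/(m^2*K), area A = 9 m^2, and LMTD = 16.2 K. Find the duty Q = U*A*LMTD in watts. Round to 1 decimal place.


Q = U * A * LMTD
Q = 926 * 9 * 16.2
Q = 135010.8 W


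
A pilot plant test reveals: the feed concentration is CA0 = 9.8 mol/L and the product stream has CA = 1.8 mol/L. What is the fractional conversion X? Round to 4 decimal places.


X = (CA0 - CA) / CA0
X = (9.8 - 1.8) / 9.8
X = 8.0 / 9.8
X = 0.8163


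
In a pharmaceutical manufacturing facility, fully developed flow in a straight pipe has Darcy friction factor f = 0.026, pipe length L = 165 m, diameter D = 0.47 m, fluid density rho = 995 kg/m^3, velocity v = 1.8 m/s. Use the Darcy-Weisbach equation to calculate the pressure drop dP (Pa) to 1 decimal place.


dP = f * (L/D) * (rho*v^2/2)
dP = 0.026 * (165/0.47) * (995*1.8^2/2)
L/D = 351.06382979
rho*v^2/2 = 995*3.24/2 = 1611.9
dP = 0.026 * 351.06382979 * 1611.9
dP = 14712.9 Pa


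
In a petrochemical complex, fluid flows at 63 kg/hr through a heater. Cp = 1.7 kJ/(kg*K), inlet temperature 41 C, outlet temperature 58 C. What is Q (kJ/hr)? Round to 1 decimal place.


Q = m_dot * Cp * (T2 - T1)
Q = 63 * 1.7 * (58 - 41)
Q = 63 * 1.7 * 17
Q = 1820.7 kJ/hr


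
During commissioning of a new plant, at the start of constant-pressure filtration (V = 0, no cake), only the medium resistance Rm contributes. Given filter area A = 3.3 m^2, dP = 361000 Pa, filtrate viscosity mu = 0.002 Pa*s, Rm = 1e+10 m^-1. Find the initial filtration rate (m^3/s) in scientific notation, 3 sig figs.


rate = A * dP / (mu * Rm)
rate = 3.3 * 361000 / (0.002 * 1e+10)
rate = 1191300.0 / 2.000e+07
rate = 5.96e-02 m^3/s


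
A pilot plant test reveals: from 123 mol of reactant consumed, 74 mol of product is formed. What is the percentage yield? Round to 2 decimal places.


Yield = (moles product / moles consumed) * 100%
Yield = (74 / 123) * 100
Yield = 0.6016 * 100
Yield = 60.16%


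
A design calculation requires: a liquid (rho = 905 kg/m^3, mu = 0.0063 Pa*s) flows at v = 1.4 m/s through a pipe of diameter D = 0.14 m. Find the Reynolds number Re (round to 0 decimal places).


Re = rho * v * D / mu
Re = 905 * 1.4 * 0.14 / 0.0063
Re = 177.38 / 0.0063
Re = 28156


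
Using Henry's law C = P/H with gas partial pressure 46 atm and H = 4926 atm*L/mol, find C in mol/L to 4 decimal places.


C = P / H
C = 46 / 4926
C = 0.0093 mol/L


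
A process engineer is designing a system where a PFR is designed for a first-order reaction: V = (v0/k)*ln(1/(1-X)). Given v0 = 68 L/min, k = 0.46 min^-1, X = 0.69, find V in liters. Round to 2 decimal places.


V = (v0/k) * ln(1/(1-X))
V = (68/0.46) * ln(1/(1-0.69))
V = 147.826087 * ln(3.225806)
V = 147.826087 * 1.171183
V = 173.13 L


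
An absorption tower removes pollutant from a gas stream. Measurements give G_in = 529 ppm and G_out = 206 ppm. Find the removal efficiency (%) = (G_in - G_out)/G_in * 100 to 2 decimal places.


Efficiency = (G_in - G_out) / G_in * 100%
Efficiency = (529 - 206) / 529 * 100
Efficiency = 323 / 529 * 100
Efficiency = 61.06%


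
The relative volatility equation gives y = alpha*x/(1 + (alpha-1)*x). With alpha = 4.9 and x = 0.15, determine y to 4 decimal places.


y = alpha*x / (1 + (alpha-1)*x)
y = 4.9*0.15 / (1 + (4.9-1)*0.15)
y = 0.735 / (1 + 0.585)
y = 0.735 / 1.585
y = 0.4637


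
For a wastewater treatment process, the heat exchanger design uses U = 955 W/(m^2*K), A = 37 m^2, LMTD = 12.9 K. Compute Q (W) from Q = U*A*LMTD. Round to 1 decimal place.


Q = U * A * LMTD
Q = 955 * 37 * 12.9
Q = 455821.5 W


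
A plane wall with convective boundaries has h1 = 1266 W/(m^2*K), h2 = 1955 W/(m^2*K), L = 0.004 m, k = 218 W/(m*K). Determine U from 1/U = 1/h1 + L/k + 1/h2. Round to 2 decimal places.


1/U = 1/h1 + L/k + 1/h2
1/U = 1/1266 + 0.004/218 + 1/1955
1/U = 0.0007898894 + 1.83486e-05 + 0.000511509
1/U = 0.001319747
U = 757.72 W/(m^2*K)


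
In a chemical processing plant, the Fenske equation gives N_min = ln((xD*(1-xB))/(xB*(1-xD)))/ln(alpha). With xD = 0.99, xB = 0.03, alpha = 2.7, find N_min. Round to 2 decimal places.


N_min = ln((xD*(1-xB))/(xB*(1-xD))) / ln(alpha)
Numerator inside ln: 0.9603 / 0.0003 = 3201.0
ln(3201.0) = 8.071219
ln(alpha) = ln(2.7) = 0.993252
N_min = 8.071219 / 0.993252 = 8.13


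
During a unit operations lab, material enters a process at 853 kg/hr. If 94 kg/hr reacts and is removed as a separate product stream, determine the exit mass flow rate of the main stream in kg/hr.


Steady-state mass balance on the main outlet: F_out = F_in - F_removed
F_out = 853 - 94
F_out = 759 kg/hr


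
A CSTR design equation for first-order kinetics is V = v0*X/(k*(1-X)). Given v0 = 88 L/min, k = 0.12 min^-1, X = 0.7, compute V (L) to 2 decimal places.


V = v0 * X / (k * (1 - X))
V = 88 * 0.7 / (0.12 * (1 - 0.7))
V = 61.6 / (0.12 * 0.3)
V = 61.6 / 0.036
V = 1711.11 L


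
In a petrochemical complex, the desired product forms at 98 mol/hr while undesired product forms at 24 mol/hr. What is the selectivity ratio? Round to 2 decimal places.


S = desired product rate / undesired product rate
S = 98 / 24
S = 4.08


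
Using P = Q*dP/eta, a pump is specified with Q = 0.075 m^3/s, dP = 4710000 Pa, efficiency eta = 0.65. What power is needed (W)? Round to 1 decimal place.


P = Q * dP / eta
P = 0.075 * 4710000 / 0.65
P = 353250.0 / 0.65
P = 543461.5 W


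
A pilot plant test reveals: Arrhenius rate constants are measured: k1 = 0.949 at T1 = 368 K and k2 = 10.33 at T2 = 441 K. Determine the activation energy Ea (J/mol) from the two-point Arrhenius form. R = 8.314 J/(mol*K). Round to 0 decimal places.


Ea = R * ln(k2/k1) / (1/T1 - 1/T2)
ln(k2/k1) = ln(10.33/0.949) = 2.3873988
1/T1 - 1/T2 = 1/368 - 1/441 = 0.000449817608
Ea = 8.314 * 2.3873988 / 0.000449817608
Ea = 44126 J/mol


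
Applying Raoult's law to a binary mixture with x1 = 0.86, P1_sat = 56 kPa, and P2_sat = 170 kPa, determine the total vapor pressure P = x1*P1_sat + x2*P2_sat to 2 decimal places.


P = x1*P1_sat + x2*P2_sat
x2 = 1 - x1 = 1 - 0.86 = 0.14
P = 0.86*56 + 0.14*170
P = 48.16 + 23.8
P = 71.96 kPa


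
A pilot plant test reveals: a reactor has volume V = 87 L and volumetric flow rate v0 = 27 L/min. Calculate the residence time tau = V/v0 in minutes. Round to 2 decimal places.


tau = V / v0
tau = 87 / 27
tau = 3.22 min


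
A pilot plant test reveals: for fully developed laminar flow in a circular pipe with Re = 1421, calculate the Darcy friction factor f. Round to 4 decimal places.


f = 64 / Re
f = 64 / 1421
f = 0.0450


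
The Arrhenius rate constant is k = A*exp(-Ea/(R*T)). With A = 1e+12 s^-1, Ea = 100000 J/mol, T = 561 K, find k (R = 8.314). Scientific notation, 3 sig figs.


k = A * exp(-Ea/(R*T))
k = 1e+12 * exp(-100000 / (8.314 * 561))
k = 1e+12 * exp(-21.440115)
k = 4.88e+02


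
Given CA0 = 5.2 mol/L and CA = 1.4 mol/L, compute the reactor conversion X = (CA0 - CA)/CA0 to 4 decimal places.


X = (CA0 - CA) / CA0
X = (5.2 - 1.4) / 5.2
X = 3.8 / 5.2
X = 0.7308


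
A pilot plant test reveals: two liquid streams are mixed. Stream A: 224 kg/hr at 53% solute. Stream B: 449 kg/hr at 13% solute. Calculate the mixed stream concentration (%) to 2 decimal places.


Mass balance on solute: F1*x1 + F2*x2 = F3*x3
F3 = F1 + F2 = 224 + 449 = 673 kg/hr
x3 = (F1*x1 + F2*x2)/F3
x3 = (224*0.53 + 449*0.13) / 673
x3 = 26.31%


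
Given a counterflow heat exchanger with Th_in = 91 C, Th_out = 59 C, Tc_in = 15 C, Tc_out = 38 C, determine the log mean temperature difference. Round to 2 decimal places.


dT1 = Th_in - Tc_out = 91 - 38 = 53
dT2 = Th_out - Tc_in = 59 - 15 = 44
LMTD = (dT1 - dT2) / ln(dT1/dT2)
LMTD = (53 - 44) / ln(53/44)
LMTD = 48.36 K


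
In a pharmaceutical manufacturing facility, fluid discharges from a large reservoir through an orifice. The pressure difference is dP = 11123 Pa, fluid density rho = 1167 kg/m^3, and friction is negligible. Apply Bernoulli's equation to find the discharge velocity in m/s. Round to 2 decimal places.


v = sqrt(2*dP/rho)
v = sqrt(2*11123/1167)
v = sqrt(19.062554)
v = 4.37 m/s


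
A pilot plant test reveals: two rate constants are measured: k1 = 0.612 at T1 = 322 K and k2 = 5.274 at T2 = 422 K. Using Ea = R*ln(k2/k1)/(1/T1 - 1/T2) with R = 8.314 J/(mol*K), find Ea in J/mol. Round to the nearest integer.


Ea = R * ln(k2/k1) / (1/T1 - 1/T2)
ln(k2/k1) = ln(5.274/0.612) = 2.1538121
1/T1 - 1/T2 = 1/322 - 1/422 = 0.000735921816
Ea = 8.314 * 2.1538121 / 0.000735921816
Ea = 24332 J/mol


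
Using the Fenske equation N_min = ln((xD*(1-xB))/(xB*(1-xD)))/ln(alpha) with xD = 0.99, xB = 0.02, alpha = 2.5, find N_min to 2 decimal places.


N_min = ln((xD*(1-xB))/(xB*(1-xD))) / ln(alpha)
Numerator inside ln: 0.9702 / 0.0002 = 4851.0
ln(4851.0) = 8.48694
ln(alpha) = ln(2.5) = 0.916291
N_min = 8.48694 / 0.916291 = 9.26


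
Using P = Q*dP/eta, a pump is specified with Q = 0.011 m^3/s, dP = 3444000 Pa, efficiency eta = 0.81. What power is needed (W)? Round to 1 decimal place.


P = Q * dP / eta
P = 0.011 * 3444000 / 0.81
P = 37884.0 / 0.81
P = 46770.4 W


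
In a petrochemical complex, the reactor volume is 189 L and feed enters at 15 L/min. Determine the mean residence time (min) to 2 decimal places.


tau = V / v0
tau = 189 / 15
tau = 12.60 min


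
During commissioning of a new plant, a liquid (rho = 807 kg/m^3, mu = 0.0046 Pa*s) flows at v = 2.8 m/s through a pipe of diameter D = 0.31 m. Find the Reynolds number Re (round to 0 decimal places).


Re = rho * v * D / mu
Re = 807 * 2.8 * 0.31 / 0.0046
Re = 700.476 / 0.0046
Re = 152277


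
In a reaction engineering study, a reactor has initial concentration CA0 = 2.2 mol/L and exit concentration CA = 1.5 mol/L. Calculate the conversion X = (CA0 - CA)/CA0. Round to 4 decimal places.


X = (CA0 - CA) / CA0
X = (2.2 - 1.5) / 2.2
X = 0.7 / 2.2
X = 0.3182


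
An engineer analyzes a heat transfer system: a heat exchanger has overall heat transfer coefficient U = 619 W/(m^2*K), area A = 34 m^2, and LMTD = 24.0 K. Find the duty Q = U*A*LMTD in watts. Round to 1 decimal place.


Q = U * A * LMTD
Q = 619 * 34 * 24.0
Q = 505104.0 W


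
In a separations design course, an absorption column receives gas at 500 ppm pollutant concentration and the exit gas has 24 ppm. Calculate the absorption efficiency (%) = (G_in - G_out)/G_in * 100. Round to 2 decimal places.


Efficiency = (G_in - G_out) / G_in * 100%
Efficiency = (500 - 24) / 500 * 100
Efficiency = 476 / 500 * 100
Efficiency = 95.20%


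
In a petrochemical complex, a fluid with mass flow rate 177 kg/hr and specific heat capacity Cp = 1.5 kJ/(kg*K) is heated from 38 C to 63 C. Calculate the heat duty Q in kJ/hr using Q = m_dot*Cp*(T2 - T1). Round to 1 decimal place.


Q = m_dot * Cp * (T2 - T1)
Q = 177 * 1.5 * (63 - 38)
Q = 177 * 1.5 * 25
Q = 6637.5 kJ/hr


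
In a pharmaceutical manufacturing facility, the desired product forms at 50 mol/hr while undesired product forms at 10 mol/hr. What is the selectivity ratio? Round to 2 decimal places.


S = desired product rate / undesired product rate
S = 50 / 10
S = 5.00


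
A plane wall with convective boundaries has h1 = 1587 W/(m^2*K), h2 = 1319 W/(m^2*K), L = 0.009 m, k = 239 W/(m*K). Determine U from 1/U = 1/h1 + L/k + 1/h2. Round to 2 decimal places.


1/U = 1/h1 + L/k + 1/h2
1/U = 1/1587 + 0.009/239 + 1/1319
1/U = 0.0006301197 + 3.76569e-05 + 0.0007581501
1/U = 0.0014259267
U = 701.30 W/(m^2*K)


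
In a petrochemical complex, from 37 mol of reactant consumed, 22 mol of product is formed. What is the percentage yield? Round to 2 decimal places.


Yield = (moles product / moles consumed) * 100%
Yield = (22 / 37) * 100
Yield = 0.5946 * 100
Yield = 59.46%


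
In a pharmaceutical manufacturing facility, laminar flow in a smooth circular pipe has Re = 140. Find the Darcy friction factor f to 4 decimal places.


f = 64 / Re
f = 64 / 140
f = 0.4571


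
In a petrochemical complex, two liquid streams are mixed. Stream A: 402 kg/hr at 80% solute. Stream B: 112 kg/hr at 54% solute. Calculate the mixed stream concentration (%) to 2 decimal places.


Mass balance on solute: F1*x1 + F2*x2 = F3*x3
F3 = F1 + F2 = 402 + 112 = 514 kg/hr
x3 = (F1*x1 + F2*x2)/F3
x3 = (402*0.8 + 112*0.54) / 514
x3 = 74.33%


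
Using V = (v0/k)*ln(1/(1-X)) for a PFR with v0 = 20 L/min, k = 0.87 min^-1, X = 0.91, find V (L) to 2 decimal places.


V = (v0/k) * ln(1/(1-X))
V = (20/0.87) * ln(1/(1-0.91))
V = 22.988506 * ln(11.111111)
V = 22.988506 * 2.407946
V = 55.36 L


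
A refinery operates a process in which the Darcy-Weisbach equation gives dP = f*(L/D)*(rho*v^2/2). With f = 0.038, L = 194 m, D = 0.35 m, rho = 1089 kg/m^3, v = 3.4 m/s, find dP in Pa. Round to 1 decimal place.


dP = f * (L/D) * (rho*v^2/2)
dP = 0.038 * (194/0.35) * (1089*3.4^2/2)
L/D = 554.28571429
rho*v^2/2 = 1089*11.56/2 = 6294.42
dP = 0.038 * 554.28571429 * 6294.42
dP = 132578.5 Pa


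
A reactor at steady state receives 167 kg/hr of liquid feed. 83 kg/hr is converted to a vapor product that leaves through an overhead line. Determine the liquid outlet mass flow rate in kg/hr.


Steady-state mass balance on the main outlet: F_out = F_in - F_removed
F_out = 167 - 83
F_out = 84 kg/hr


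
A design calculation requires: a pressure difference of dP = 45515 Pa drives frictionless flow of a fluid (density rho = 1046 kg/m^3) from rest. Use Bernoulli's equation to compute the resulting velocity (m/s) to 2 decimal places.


v = sqrt(2*dP/rho)
v = sqrt(2*45515/1046)
v = sqrt(87.026769)
v = 9.33 m/s


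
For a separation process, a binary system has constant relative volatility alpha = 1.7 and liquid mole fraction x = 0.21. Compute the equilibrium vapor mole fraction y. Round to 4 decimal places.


y = alpha*x / (1 + (alpha-1)*x)
y = 1.7*0.21 / (1 + (1.7-1)*0.21)
y = 0.357 / (1 + 0.147)
y = 0.357 / 1.147
y = 0.3112


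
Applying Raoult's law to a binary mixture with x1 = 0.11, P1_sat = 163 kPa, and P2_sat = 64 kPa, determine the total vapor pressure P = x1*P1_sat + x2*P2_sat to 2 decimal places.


P = x1*P1_sat + x2*P2_sat
x2 = 1 - x1 = 1 - 0.11 = 0.89
P = 0.11*163 + 0.89*64
P = 17.93 + 56.96
P = 74.89 kPa


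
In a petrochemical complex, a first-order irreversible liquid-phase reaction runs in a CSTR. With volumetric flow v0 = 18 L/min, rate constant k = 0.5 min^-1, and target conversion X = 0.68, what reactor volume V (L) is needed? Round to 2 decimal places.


V = v0 * X / (k * (1 - X))
V = 18 * 0.68 / (0.5 * (1 - 0.68))
V = 12.24 / (0.5 * 0.32)
V = 12.24 / 0.16
V = 76.50 L


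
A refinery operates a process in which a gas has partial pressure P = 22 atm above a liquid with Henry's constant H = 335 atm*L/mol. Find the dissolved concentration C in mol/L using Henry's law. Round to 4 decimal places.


C = P / H
C = 22 / 335
C = 0.0657 mol/L


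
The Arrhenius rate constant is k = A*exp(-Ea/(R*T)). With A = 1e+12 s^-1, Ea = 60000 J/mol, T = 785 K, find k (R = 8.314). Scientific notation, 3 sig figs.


k = A * exp(-Ea/(R*T))
k = 1e+12 * exp(-60000 / (8.314 * 785))
k = 1e+12 * exp(-9.193303)
k = 1.02e+08


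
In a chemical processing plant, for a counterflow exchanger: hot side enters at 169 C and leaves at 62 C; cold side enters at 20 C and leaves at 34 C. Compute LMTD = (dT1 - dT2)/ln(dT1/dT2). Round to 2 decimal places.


dT1 = Th_in - Tc_out = 169 - 34 = 135
dT2 = Th_out - Tc_in = 62 - 20 = 42
LMTD = (dT1 - dT2) / ln(dT1/dT2)
LMTD = (135 - 42) / ln(135/42)
LMTD = 79.65 K


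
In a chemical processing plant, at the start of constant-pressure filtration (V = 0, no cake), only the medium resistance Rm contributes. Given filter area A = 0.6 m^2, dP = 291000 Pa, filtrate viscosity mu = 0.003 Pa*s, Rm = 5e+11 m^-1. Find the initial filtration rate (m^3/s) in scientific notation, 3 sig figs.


rate = A * dP / (mu * Rm)
rate = 0.6 * 291000 / (0.003 * 5e+11)
rate = 174600.0 / 1.500e+09
rate = 1.16e-04 m^3/s


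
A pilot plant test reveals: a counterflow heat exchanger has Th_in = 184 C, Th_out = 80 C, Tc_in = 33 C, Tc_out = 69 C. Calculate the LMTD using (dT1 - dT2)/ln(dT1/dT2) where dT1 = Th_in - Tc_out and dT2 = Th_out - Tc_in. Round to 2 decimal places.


dT1 = Th_in - Tc_out = 184 - 69 = 115
dT2 = Th_out - Tc_in = 80 - 33 = 47
LMTD = (dT1 - dT2) / ln(dT1/dT2)
LMTD = (115 - 47) / ln(115/47)
LMTD = 76.00 K


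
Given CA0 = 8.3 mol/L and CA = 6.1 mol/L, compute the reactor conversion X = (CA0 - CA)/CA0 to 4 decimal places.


X = (CA0 - CA) / CA0
X = (8.3 - 6.1) / 8.3
X = 2.2 / 8.3
X = 0.2651


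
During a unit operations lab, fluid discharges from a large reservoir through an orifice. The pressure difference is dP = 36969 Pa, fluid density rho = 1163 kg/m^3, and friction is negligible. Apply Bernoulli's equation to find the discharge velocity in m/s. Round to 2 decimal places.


v = sqrt(2*dP/rho)
v = sqrt(2*36969/1163)
v = sqrt(63.575236)
v = 7.97 m/s


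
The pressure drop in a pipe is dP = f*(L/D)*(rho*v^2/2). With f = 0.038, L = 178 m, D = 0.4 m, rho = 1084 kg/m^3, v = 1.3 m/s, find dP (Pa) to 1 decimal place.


dP = f * (L/D) * (rho*v^2/2)
dP = 0.038 * (178/0.4) * (1084*1.3^2/2)
L/D = 445.0
rho*v^2/2 = 1084*1.69/2 = 915.98
dP = 0.038 * 445.0 * 915.98
dP = 15489.2 Pa


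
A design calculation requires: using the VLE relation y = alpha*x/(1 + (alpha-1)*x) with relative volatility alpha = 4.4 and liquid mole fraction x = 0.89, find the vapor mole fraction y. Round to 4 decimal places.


y = alpha*x / (1 + (alpha-1)*x)
y = 4.4*0.89 / (1 + (4.4-1)*0.89)
y = 3.916 / (1 + 3.026)
y = 3.916 / 4.026
y = 0.9727


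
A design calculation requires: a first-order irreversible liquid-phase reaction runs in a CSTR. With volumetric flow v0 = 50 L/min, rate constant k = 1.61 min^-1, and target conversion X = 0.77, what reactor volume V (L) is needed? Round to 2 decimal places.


V = v0 * X / (k * (1 - X))
V = 50 * 0.77 / (1.61 * (1 - 0.77))
V = 38.5 / (1.61 * 0.23)
V = 38.5 / 0.3703
V = 103.97 L


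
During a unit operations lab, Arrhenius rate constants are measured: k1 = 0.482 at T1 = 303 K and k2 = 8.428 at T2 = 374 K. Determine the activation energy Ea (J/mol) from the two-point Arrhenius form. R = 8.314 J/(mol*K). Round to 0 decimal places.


Ea = R * ln(k2/k1) / (1/T1 - 1/T2)
ln(k2/k1) = ln(8.428/0.482) = 2.8613707
1/T1 - 1/T2 = 1/303 - 1/374 = 0.000626533242
Ea = 8.314 * 2.8613707 / 0.000626533242
Ea = 37970 J/mol


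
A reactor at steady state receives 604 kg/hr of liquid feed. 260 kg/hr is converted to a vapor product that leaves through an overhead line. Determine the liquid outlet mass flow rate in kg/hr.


Steady-state mass balance on the main outlet: F_out = F_in - F_removed
F_out = 604 - 260
F_out = 344 kg/hr


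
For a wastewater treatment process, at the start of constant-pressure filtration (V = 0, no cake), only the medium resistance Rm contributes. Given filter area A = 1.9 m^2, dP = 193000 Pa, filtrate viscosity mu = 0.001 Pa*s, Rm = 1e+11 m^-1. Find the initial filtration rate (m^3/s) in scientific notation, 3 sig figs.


rate = A * dP / (mu * Rm)
rate = 1.9 * 193000 / (0.001 * 1e+11)
rate = 366700.0 / 1.000e+08
rate = 3.67e-03 m^3/s


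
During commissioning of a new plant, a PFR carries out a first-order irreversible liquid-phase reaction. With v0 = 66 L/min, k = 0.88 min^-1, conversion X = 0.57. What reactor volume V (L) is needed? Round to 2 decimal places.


V = (v0/k) * ln(1/(1-X))
V = (66/0.88) * ln(1/(1-0.57))
V = 75.0 * ln(2.325581)
V = 75.0 * 0.84397
V = 63.30 L


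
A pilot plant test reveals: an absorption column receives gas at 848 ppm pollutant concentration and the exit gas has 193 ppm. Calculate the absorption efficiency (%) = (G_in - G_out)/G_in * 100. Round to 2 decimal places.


Efficiency = (G_in - G_out) / G_in * 100%
Efficiency = (848 - 193) / 848 * 100
Efficiency = 655 / 848 * 100
Efficiency = 77.24%


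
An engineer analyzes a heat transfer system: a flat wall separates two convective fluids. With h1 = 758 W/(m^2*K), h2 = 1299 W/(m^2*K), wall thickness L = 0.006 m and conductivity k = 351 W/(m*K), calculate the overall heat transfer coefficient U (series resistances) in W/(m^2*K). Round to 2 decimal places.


1/U = 1/h1 + L/k + 1/h2
1/U = 1/758 + 0.006/351 + 1/1299
1/U = 0.0013192612 + 1.7094e-05 + 0.0007698229
1/U = 0.0021061781
U = 474.79 W/(m^2*K)


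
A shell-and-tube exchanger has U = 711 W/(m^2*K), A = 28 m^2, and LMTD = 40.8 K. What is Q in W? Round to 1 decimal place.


Q = U * A * LMTD
Q = 711 * 28 * 40.8
Q = 812246.4 W


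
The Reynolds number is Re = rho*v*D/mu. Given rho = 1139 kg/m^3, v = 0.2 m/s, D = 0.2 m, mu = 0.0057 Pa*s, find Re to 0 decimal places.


Re = rho * v * D / mu
Re = 1139 * 0.2 * 0.2 / 0.0057
Re = 45.56 / 0.0057
Re = 7993


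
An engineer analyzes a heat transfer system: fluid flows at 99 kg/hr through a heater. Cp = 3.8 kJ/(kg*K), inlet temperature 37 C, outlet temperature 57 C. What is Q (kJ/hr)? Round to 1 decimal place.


Q = m_dot * Cp * (T2 - T1)
Q = 99 * 3.8 * (57 - 37)
Q = 99 * 3.8 * 20
Q = 7524.0 kJ/hr


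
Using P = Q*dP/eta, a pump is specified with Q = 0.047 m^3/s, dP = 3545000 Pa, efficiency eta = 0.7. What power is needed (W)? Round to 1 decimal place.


P = Q * dP / eta
P = 0.047 * 3545000 / 0.7
P = 166615.0 / 0.7
P = 238021.4 W


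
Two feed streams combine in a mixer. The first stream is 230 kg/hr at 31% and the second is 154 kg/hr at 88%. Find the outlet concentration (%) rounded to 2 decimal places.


Mass balance on solute: F1*x1 + F2*x2 = F3*x3
F3 = F1 + F2 = 230 + 154 = 384 kg/hr
x3 = (F1*x1 + F2*x2)/F3
x3 = (230*0.31 + 154*0.88) / 384
x3 = 53.86%


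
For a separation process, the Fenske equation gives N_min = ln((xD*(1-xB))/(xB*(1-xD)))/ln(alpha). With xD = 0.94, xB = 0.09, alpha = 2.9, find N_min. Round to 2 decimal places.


N_min = ln((xD*(1-xB))/(xB*(1-xD))) / ln(alpha)
Numerator inside ln: 0.8554 / 0.0054 = 158.407407
ln(158.407407) = 5.06517
ln(alpha) = ln(2.9) = 1.064711
N_min = 5.06517 / 1.064711 = 4.76


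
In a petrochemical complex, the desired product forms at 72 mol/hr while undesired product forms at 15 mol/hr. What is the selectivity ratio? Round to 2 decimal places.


S = desired product rate / undesired product rate
S = 72 / 15
S = 4.80


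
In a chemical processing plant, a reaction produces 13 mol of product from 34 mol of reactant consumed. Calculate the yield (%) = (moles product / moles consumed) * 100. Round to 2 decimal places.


Yield = (moles product / moles consumed) * 100%
Yield = (13 / 34) * 100
Yield = 0.3824 * 100
Yield = 38.24%


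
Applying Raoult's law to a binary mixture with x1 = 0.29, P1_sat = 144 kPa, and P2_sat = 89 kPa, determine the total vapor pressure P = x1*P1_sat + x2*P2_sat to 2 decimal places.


P = x1*P1_sat + x2*P2_sat
x2 = 1 - x1 = 1 - 0.29 = 0.71
P = 0.29*144 + 0.71*89
P = 41.76 + 63.19
P = 104.95 kPa


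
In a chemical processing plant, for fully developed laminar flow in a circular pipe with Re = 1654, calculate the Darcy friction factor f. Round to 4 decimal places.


f = 64 / Re
f = 64 / 1654
f = 0.0387


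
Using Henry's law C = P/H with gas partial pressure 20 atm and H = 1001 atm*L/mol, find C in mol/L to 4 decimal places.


C = P / H
C = 20 / 1001
C = 0.0200 mol/L


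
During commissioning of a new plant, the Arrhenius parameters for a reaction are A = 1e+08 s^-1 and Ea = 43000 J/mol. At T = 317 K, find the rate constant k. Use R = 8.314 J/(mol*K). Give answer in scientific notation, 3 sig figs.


k = A * exp(-Ea/(R*T))
k = 1e+08 * exp(-43000 / (8.314 * 317))
k = 1e+08 * exp(-16.315454)
k = 8.21e+00


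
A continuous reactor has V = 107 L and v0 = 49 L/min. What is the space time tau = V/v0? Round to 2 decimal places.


tau = V / v0
tau = 107 / 49
tau = 2.18 min


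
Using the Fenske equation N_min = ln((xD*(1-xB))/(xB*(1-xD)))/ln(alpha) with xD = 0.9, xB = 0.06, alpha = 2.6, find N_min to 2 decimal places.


N_min = ln((xD*(1-xB))/(xB*(1-xD))) / ln(alpha)
Numerator inside ln: 0.846 / 0.006 = 141.0
ln(141.0) = 4.94876
ln(alpha) = ln(2.6) = 0.955511
N_min = 4.94876 / 0.955511 = 5.18


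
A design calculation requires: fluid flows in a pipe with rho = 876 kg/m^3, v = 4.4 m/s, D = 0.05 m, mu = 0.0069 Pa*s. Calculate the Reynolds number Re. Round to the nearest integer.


Re = rho * v * D / mu
Re = 876 * 4.4 * 0.05 / 0.0069
Re = 192.72 / 0.0069
Re = 27930
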